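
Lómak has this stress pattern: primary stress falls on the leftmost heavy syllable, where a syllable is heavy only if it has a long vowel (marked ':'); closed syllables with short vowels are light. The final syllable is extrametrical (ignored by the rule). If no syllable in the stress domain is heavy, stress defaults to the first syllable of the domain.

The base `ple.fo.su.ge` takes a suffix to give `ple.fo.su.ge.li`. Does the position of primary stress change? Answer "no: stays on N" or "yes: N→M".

no: stays on 1

Base `ple.fo.su.ge` (4 syllables):
  The final syllable (4, ge) is extrametrical; the stress domain is syllables 1–3.
  Weights: 1 ple L, 2 fo L, 3 su L.
  No heavy syllable in the domain; default to the first syllable of the domain = syllable 1.
  → primary stress on syllable 1.
Suffixed `ple.fo.su.ge.li` (5 syllables):
  The final syllable (5, li) is extrametrical; the stress domain is syllables 1–4.
  Weights: 1 ple L, 2 fo L, 3 su L, 4 ge L.
  No heavy syllable in the domain; default to the first syllable of the domain = syllable 1.
  → primary stress on syllable 1.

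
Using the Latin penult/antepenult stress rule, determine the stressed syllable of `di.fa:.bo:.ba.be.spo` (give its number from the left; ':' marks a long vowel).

Classical Latin: stress the penult if heavy (long vowel or closed), else the antepenult.
Weights: 4 ba L, 5 be L, 6 spo L.
The penult (syllable 5, be) is light, so stress falls on the antepenult (syllable 4, ba).
Stress on syllable 4: di.fa:.bo:.ˈba.be.spo.

4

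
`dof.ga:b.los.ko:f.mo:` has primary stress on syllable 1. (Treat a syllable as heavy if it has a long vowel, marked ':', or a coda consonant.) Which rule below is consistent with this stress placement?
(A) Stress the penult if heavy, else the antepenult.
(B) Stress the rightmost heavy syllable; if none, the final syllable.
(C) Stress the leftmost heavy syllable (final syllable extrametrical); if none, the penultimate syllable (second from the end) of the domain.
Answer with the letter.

Rule A → syllable 4 (observed: 1).
Rule B → syllable 5 (observed: 1).
Rule C → syllable 1 ✓.

C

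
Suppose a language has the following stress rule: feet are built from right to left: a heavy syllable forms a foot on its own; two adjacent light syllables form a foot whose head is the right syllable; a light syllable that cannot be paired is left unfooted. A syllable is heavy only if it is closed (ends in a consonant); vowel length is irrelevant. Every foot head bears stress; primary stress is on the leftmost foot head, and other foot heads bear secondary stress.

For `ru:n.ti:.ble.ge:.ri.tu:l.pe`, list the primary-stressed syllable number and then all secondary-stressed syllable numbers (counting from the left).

primary 1, secondary 3, 5, 6

Weights: 1 ru:n H, 2 ti: L, 3 ble L, 4 ge: L, 5 ri L, 6 tu:l H, 7 pe L.
Parse right to left (heavy = foot alone; LL = one foot; stranded L unfooted): (ˈru:n) (ti:.ˈble) (ge:.ˈri) (ˈtu:l) pe.
Foot heads: 1, 3, 5, 6.
Primary stress on the leftmost head = syllable 1.
Secondary stress on 3, 5, 6: ˈru:n.ti:.ˌble.ge:.ˌri.ˌtu:l.pe.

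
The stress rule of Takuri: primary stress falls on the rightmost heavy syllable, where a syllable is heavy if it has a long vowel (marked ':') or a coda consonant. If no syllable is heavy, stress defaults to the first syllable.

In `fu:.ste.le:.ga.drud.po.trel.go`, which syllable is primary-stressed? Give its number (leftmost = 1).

Weights: 1 fu: H, 2 ste L, 3 le: H, 4 ga L, 5 drud H, 6 po L, 7 trel H, 8 go L.
Heavy syllables in the domain: 1, 3, 5, 7. The rightmost is syllable 7 (trel).
Primary stress: syllable 7 → fu:.ste.le:.ga.drud.po.ˈtrel.go.

7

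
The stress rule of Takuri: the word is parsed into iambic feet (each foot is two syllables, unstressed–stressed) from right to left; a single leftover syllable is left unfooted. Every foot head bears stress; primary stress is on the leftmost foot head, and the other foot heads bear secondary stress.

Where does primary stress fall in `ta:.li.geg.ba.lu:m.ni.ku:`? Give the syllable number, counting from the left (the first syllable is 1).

Parse right to left into iambic (σˈσ) feet: ta: (li.ˈgeg) (ba.ˈlu:m) (ni.ˈku:). Syllable 1 is left unfooted.
Foot heads (stressed positions): 3, 5, 7.
End Rule Leftmost: primary stress on the leftmost head = syllable 3.
Primary stress: syllable 3 → ta:.li.ˈgeg.ba.lu:m.ni.ku:.

3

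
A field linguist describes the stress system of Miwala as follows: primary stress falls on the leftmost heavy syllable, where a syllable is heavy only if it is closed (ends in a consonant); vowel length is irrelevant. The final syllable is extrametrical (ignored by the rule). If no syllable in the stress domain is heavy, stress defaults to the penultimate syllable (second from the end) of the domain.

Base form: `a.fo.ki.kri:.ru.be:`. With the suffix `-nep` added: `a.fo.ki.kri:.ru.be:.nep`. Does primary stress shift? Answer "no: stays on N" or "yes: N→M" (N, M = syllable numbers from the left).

Base `a.fo.ki.kri:.ru.be:` (6 syllables):
  The final syllable (6, be:) is extrametrical; the stress domain is syllables 1–5.
  Weights: 1 a L, 2 fo L, 3 ki L, 4 kri: L, 5 ru L.
  No heavy syllable in the domain; default to the penultimate syllable (second from the end) of the domain = syllable 4.
  → primary stress on syllable 4.
Suffixed `a.fo.ki.kri:.ru.be:.nep` (7 syllables):
  The final syllable (7, nep) is extrametrical; the stress domain is syllables 1–6.
  Weights: 1 a L, 2 fo L, 3 ki L, 4 kri: L, 5 ru L, 6 be: L.
  No heavy syllable in the domain; default to the penultimate syllable (second from the end) of the domain = syllable 5.
  → primary stress on syllable 5.

yes: 4→5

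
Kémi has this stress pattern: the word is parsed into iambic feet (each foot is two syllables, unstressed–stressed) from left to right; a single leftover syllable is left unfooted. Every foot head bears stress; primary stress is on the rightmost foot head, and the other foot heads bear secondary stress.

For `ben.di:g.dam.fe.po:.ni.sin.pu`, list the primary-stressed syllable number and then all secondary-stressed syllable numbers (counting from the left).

Parse left to right into iambic (σˈσ) feet: (ben.ˈdi:g) (dam.ˈfe) (po:.ˈni) (sin.ˈpu).
Foot heads (stressed positions): 2, 4, 6, 8.
End Rule Rightmost: primary stress on the rightmost head = syllable 8.
Secondary stress on 2, 4, 6: ben.ˌdi:g.dam.ˌfe.po:.ˌni.sin.ˈpu.

primary 8, secondary 2, 4, 6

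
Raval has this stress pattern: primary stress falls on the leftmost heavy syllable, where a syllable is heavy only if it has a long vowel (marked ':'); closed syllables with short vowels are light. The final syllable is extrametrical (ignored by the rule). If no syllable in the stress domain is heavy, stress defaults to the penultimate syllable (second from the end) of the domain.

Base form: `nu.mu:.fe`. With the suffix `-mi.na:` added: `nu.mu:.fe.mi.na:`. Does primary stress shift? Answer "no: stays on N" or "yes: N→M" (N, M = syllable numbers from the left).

no: stays on 2

Base `nu.mu:.fe` (3 syllables):
  The final syllable (3, fe) is extrametrical; the stress domain is syllables 1–2.
  Weights: 1 nu L, 2 mu: H.
  Heavy syllables in the domain: 2. The leftmost is syllable 2 (mu:).
  → primary stress on syllable 2.
Suffixed `nu.mu:.fe.mi.na:` (5 syllables):
  The final syllable (5, na:) is extrametrical; the stress domain is syllables 1–4.
  Weights: 1 nu L, 2 mu: H, 3 fe L, 4 mi L.
  Heavy syllables in the domain: 2. The leftmost is syllable 2 (mu:).
  → primary stress on syllable 2.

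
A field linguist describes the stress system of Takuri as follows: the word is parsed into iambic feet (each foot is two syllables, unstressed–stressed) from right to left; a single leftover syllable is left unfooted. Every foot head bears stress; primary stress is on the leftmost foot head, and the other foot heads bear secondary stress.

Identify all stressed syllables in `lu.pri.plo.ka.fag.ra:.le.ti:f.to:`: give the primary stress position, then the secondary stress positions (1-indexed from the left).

primary 3, secondary 5, 7, 9

Parse right to left into iambic (σˈσ) feet: lu (pri.ˈplo) (ka.ˈfag) (ra:.ˈle) (ti:f.ˈto:). Syllable 1 is left unfooted.
Foot heads (stressed positions): 3, 5, 7, 9.
End Rule Leftmost: primary stress on the leftmost head = syllable 3.
Secondary stress on 5, 7, 9: lu.pri.ˈplo.ka.ˌfag.ra:.ˌle.ti:f.ˌto:.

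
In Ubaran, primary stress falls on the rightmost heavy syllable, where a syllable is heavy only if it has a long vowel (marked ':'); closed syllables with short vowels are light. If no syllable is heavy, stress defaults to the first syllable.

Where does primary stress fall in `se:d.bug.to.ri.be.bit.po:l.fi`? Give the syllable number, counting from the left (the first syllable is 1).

7

Weights: 1 se:d H, 2 bug L, 3 to L, 4 ri L, 5 be L, 6 bit L, 7 po:l H, 8 fi L.
Heavy syllables in the domain: 1, 7. The rightmost is syllable 7 (po:l).
Primary stress: syllable 7 → se:d.bug.to.ri.be.bit.ˈpo:l.fi.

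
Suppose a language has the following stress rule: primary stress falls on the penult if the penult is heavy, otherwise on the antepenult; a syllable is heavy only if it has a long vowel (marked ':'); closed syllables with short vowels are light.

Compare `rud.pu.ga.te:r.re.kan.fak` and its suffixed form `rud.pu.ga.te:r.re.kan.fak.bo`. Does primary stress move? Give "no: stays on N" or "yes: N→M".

yes: 5→6

Base `rud.pu.ga.te:r.re.kan.fak` (7 syllables):
  Weights: 5 re L, 6 kan L, 7 fak L.
  The penult (syllable 6, kan) is light, so stress falls on the antepenult (syllable 5, re).
  → primary stress on syllable 5.
Suffixed `rud.pu.ga.te:r.re.kan.fak.bo` (8 syllables):
  Weights: 6 kan L, 7 fak L, 8 bo L.
  The penult (syllable 7, fak) is light, so stress falls on the antepenult (syllable 6, kan).
  → primary stress on syllable 6.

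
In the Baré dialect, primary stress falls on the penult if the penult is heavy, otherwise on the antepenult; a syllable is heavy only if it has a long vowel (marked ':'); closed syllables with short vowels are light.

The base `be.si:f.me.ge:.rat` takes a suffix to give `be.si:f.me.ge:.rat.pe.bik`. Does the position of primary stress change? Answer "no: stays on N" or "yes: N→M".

yes: 4→5

Base `be.si:f.me.ge:.rat` (5 syllables):
  Weights: 3 me L, 4 ge: H, 5 rat L.
  The penult (syllable 4, ge:) is heavy, so it takes stress.
  → primary stress on syllable 4.
Suffixed `be.si:f.me.ge:.rat.pe.bik` (7 syllables):
  Weights: 5 rat L, 6 pe L, 7 bik L.
  The penult (syllable 6, pe) is light, so stress falls on the antepenult (syllable 5, rat).
  → primary stress on syllable 5.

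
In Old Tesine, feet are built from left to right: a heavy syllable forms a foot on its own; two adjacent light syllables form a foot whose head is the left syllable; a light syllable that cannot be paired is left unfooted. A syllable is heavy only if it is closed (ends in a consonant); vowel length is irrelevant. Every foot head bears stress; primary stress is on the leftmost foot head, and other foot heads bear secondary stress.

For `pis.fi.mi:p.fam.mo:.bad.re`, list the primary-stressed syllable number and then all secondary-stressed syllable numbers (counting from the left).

primary 1, secondary 3, 4, 6

Weights: 1 pis H, 2 fi L, 3 mi:p H, 4 fam H, 5 mo: L, 6 bad H, 7 re L.
Parse left to right (heavy = foot alone; LL = one foot; stranded L unfooted): (ˈpis) fi (ˈmi:p) (ˈfam) mo: (ˈbad) re.
Foot heads: 1, 3, 4, 6.
Primary stress on the leftmost head = syllable 1.
Secondary stress on 3, 4, 6: ˈpis.fi.ˌmi:p.ˌfam.mo:.ˌbad.re.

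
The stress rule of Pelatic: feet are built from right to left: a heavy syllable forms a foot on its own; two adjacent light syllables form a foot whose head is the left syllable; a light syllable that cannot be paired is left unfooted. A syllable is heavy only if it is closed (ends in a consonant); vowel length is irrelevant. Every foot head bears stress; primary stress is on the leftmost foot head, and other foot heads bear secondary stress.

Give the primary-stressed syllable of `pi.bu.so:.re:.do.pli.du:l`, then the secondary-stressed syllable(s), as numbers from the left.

Weights: 1 pi L, 2 bu L, 3 so: L, 4 re: L, 5 do L, 6 pli L, 7 du:l H.
Parse right to left (heavy = foot alone; LL = one foot; stranded L unfooted): (ˈpi.bu) (ˈso:.re:) (ˈdo.pli) (ˈdu:l).
Foot heads: 1, 3, 5, 7.
Primary stress on the leftmost head = syllable 1.
Secondary stress on 3, 5, 7: ˈpi.bu.ˌso:.re:.ˌdo.pli.ˌdu:l.

primary 1, secondary 3, 5, 7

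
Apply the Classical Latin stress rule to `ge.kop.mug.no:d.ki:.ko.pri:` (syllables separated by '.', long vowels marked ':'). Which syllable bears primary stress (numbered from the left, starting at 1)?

5

Classical Latin: stress the penult if heavy (long vowel or closed), else the antepenult.
Weights: 5 ki: H, 6 ko L, 7 pri: H.
The penult (syllable 6, ko) is light, so stress falls on the antepenult (syllable 5, ki:).
Stress on syllable 5: ge.kop.mug.no:d.ˈki:.ko.pri:.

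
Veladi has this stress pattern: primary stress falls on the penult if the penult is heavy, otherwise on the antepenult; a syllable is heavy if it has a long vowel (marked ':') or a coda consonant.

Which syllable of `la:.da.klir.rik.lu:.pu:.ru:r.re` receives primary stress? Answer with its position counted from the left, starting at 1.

Weights: 6 pu: H, 7 ru:r H, 8 re L.
The penult (syllable 7, ru:r) is heavy, so it takes stress.
Primary stress: syllable 7 → la:.da.klir.rik.lu:.pu:.ˈru:r.re.

7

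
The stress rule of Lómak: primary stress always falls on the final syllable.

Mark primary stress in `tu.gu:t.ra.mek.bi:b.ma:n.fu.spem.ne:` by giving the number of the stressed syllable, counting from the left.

The word has 9 syllables; the final syllable is syllable 9 (ne:).
Primary stress: syllable 9 → tu.gu:t.ra.mek.bi:b.ma:n.fu.spem.ˈne:.

9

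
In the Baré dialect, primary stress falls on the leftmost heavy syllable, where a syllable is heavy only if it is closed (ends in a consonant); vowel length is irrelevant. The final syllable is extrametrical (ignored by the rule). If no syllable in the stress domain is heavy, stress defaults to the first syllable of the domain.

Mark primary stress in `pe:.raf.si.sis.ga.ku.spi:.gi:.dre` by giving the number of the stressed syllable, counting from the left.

2

The final syllable (9, dre) is extrametrical; the stress domain is syllables 1–8.
Weights: 1 pe: L, 2 raf H, 3 si L, 4 sis H, 5 ga L, 6 ku L, 7 spi: L, 8 gi: L.
Heavy syllables in the domain: 2, 4. The leftmost is syllable 2 (raf).
Primary stress: syllable 2 → pe:.ˈraf.si.sis.ga.ku.spi:.gi:.dre.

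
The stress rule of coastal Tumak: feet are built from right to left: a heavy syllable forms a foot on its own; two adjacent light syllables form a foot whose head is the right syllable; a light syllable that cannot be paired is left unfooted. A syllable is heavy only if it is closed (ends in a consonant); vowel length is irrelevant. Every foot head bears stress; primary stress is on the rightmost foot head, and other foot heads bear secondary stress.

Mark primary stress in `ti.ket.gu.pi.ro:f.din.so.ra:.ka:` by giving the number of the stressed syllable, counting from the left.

9

Weights: 1 ti L, 2 ket H, 3 gu L, 4 pi L, 5 ro:f H, 6 din H, 7 so L, 8 ra: L, 9 ka: L.
Parse right to left (heavy = foot alone; LL = one foot; stranded L unfooted): ti (ˈket) (gu.ˈpi) (ˈro:f) (ˈdin) so (ra:.ˈka:).
Foot heads: 2, 4, 5, 6, 9.
Primary stress on the rightmost head = syllable 9.
Primary stress: syllable 9 → ti.ket.gu.pi.ro:f.din.so.ra:.ˈka:.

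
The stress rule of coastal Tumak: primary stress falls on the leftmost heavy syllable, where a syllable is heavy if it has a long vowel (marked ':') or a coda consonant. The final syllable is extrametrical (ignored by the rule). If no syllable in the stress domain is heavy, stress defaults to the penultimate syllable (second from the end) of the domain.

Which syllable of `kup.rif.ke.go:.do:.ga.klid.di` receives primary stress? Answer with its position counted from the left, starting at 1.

1

The final syllable (8, di) is extrametrical; the stress domain is syllables 1–7.
Weights: 1 kup H, 2 rif H, 3 ke L, 4 go: H, 5 do: H, 6 ga L, 7 klid H.
Heavy syllables in the domain: 1, 2, 4, 5, 7. The leftmost is syllable 1 (kup).
Primary stress: syllable 1 → ˈkup.rif.ke.go:.do:.ga.klid.di.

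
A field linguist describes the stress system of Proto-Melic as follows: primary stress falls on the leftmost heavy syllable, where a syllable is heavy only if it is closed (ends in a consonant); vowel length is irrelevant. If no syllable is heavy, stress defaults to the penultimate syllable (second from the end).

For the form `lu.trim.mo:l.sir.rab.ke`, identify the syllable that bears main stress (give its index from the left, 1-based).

2

Weights: 1 lu L, 2 trim H, 3 mo:l H, 4 sir H, 5 rab H, 6 ke L.
Heavy syllables in the domain: 2, 3, 4, 5. The leftmost is syllable 2 (trim).
Primary stress: syllable 2 → lu.ˈtrim.mo:l.sir.rab.ke.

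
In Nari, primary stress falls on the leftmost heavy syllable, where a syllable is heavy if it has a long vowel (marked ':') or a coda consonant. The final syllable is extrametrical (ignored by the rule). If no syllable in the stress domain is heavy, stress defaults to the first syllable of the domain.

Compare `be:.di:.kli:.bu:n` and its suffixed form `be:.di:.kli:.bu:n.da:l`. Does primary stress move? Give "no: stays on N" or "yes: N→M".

Base `be:.di:.kli:.bu:n` (4 syllables):
  The final syllable (4, bu:n) is extrametrical; the stress domain is syllables 1–3.
  Weights: 1 be: H, 2 di: H, 3 kli: H.
  Heavy syllables in the domain: 1, 2, 3. The leftmost is syllable 1 (be:).
  → primary stress on syllable 1.
Suffixed `be:.di:.kli:.bu:n.da:l` (5 syllables):
  The final syllable (5, da:l) is extrametrical; the stress domain is syllables 1–4.
  Weights: 1 be: H, 2 di: H, 3 kli: H, 4 bu:n H.
  Heavy syllables in the domain: 1, 2, 3, 4. The leftmost is syllable 1 (be:).
  → primary stress on syllable 1.

no: stays on 1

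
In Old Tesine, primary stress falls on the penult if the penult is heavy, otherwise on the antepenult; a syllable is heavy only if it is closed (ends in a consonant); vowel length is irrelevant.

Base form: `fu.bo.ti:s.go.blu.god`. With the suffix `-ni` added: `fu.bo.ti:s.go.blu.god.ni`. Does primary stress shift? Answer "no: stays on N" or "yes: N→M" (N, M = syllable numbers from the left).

Base `fu.bo.ti:s.go.blu.god` (6 syllables):
  Weights: 4 go L, 5 blu L, 6 god H.
  The penult (syllable 5, blu) is light, so stress falls on the antepenult (syllable 4, go).
  → primary stress on syllable 4.
Suffixed `fu.bo.ti:s.go.blu.god.ni` (7 syllables):
  Weights: 5 blu L, 6 god H, 7 ni L.
  The penult (syllable 6, god) is heavy, so it takes stress.
  → primary stress on syllable 6.

yes: 4→6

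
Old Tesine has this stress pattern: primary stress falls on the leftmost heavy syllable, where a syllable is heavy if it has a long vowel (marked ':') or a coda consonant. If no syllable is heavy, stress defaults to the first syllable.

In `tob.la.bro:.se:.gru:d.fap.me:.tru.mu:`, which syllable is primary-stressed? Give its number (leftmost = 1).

1

Weights: 1 tob H, 2 la L, 3 bro: H, 4 se: H, 5 gru:d H, 6 fap H, 7 me: H, 8 tru L, 9 mu: H.
Heavy syllables in the domain: 1, 3, 4, 5, 6, 7, 9. The leftmost is syllable 1 (tob).
Primary stress: syllable 1 → ˈtob.la.bro:.se:.gru:d.fap.me:.tru.mu:.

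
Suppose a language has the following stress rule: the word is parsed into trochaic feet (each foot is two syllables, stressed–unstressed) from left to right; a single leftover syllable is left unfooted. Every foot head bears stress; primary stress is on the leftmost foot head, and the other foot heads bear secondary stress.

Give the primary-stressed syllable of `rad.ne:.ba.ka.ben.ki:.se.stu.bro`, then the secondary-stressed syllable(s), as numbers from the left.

Parse left to right into trochaic (ˈσσ) feet: (ˈrad.ne:) (ˈba.ka) (ˈben.ki:) (ˈse.stu) bro. Syllable 9 is left unfooted.
Foot heads (stressed positions): 1, 3, 5, 7.
End Rule Leftmost: primary stress on the leftmost head = syllable 1.
Secondary stress on 3, 5, 7: ˈrad.ne:.ˌba.ka.ˌben.ki:.ˌse.stu.bro.

primary 1, secondary 3, 5, 7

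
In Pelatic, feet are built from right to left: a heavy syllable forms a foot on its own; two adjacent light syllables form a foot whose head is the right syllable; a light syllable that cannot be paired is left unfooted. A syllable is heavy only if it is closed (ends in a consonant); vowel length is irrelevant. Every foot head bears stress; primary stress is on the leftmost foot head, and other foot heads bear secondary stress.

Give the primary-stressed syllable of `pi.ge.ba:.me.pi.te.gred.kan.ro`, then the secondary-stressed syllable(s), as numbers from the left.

primary 2, secondary 4, 6, 7, 8

Weights: 1 pi L, 2 ge L, 3 ba: L, 4 me L, 5 pi L, 6 te L, 7 gred H, 8 kan H, 9 ro L.
Parse right to left (heavy = foot alone; LL = one foot; stranded L unfooted): (pi.ˈge) (ba:.ˈme) (pi.ˈte) (ˈgred) (ˈkan) ro.
Foot heads: 2, 4, 6, 7, 8.
Primary stress on the leftmost head = syllable 2.
Secondary stress on 4, 6, 7, 8: pi.ˈge.ba:.ˌme.pi.ˌte.ˌgred.ˌkan.ro.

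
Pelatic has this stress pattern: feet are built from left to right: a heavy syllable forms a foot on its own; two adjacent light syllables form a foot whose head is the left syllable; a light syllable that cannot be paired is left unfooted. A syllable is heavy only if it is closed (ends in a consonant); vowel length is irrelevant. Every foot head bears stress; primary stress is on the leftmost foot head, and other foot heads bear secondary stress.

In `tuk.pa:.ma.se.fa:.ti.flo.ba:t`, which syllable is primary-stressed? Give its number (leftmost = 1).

Weights: 1 tuk H, 2 pa: L, 3 ma L, 4 se L, 5 fa: L, 6 ti L, 7 flo L, 8 ba:t H.
Parse left to right (heavy = foot alone; LL = one foot; stranded L unfooted): (ˈtuk) (ˈpa:.ma) (ˈse.fa:) (ˈti.flo) (ˈba:t).
Foot heads: 1, 2, 4, 6, 8.
Primary stress on the leftmost head = syllable 1.
Primary stress: syllable 1 → ˈtuk.pa:.ma.se.fa:.ti.flo.ba:t.

1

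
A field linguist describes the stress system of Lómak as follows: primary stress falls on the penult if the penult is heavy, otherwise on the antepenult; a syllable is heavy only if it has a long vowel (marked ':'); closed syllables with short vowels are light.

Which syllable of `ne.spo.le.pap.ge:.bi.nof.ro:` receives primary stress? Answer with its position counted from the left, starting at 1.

Weights: 6 bi L, 7 nof L, 8 ro: H.
The penult (syllable 7, nof) is light, so stress falls on the antepenult (syllable 6, bi).
Primary stress: syllable 6 → ne.spo.le.pap.ge:.ˈbi.nof.ro:.

6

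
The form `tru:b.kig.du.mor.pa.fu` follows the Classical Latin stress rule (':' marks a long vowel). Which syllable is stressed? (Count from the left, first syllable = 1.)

4

Classical Latin: stress the penult if heavy (long vowel or closed), else the antepenult.
Weights: 4 mor H, 5 pa L, 6 fu L.
The penult (syllable 5, pa) is light, so stress falls on the antepenult (syllable 4, mor).
Stress on syllable 4: tru:b.kig.du.ˈmor.pa.fu.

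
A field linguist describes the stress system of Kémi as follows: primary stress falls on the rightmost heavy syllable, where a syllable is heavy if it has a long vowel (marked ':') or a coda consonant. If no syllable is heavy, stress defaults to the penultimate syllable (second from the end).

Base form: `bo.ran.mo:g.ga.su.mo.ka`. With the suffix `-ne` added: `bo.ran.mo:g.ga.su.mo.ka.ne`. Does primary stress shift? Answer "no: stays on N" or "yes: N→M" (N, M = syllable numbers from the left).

no: stays on 3

Base `bo.ran.mo:g.ga.su.mo.ka` (7 syllables):
  Weights: 1 bo L, 2 ran H, 3 mo:g H, 4 ga L, 5 su L, 6 mo L, 7 ka L.
  Heavy syllables in the domain: 2, 3. The rightmost is syllable 3 (mo:g).
  → primary stress on syllable 3.
Suffixed `bo.ran.mo:g.ga.su.mo.ka.ne` (8 syllables):
  Weights: 1 bo L, 2 ran H, 3 mo:g H, 4 ga L, 5 su L, 6 mo L, 7 ka L, 8 ne L.
  Heavy syllables in the domain: 2, 3. The rightmost is syllable 3 (mo:g).
  → primary stress on syllable 3.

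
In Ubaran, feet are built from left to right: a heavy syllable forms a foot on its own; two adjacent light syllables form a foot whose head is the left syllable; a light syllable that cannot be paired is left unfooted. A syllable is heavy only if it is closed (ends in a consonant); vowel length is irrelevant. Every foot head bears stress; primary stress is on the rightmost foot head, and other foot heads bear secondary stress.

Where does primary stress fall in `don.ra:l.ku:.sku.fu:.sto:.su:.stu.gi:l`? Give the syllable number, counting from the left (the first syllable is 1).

Weights: 1 don H, 2 ra:l H, 3 ku: L, 4 sku L, 5 fu: L, 6 sto: L, 7 su: L, 8 stu L, 9 gi:l H.
Parse left to right (heavy = foot alone; LL = one foot; stranded L unfooted): (ˈdon) (ˈra:l) (ˈku:.sku) (ˈfu:.sto:) (ˈsu:.stu) (ˈgi:l).
Foot heads: 1, 2, 3, 5, 7, 9.
Primary stress on the rightmost head = syllable 9.
Primary stress: syllable 9 → don.ra:l.ku:.sku.fu:.sto:.su:.stu.ˈgi:l.

9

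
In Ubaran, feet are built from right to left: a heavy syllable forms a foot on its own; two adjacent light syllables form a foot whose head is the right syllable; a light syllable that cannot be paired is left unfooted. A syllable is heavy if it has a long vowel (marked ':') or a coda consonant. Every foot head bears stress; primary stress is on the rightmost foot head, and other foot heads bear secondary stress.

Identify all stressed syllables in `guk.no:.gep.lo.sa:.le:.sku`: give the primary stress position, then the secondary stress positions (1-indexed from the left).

primary 6, secondary 1, 2, 3, 5

Weights: 1 guk H, 2 no: H, 3 gep H, 4 lo L, 5 sa: H, 6 le: H, 7 sku L.
Parse right to left (heavy = foot alone; LL = one foot; stranded L unfooted): (ˈguk) (ˈno:) (ˈgep) lo (ˈsa:) (ˈle:) sku.
Foot heads: 1, 2, 3, 5, 6.
Primary stress on the rightmost head = syllable 6.
Secondary stress on 1, 2, 3, 5: ˌguk.ˌno:.ˌgep.lo.ˌsa:.ˈle:.sku.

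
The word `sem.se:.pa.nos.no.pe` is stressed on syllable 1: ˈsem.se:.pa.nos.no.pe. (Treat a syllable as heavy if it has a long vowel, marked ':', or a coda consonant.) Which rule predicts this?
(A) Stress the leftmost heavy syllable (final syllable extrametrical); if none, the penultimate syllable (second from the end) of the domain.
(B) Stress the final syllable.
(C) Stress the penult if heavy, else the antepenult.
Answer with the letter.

A

Rule A → syllable 1 ✓.
Rule B → syllable 6 (observed: 1).
Rule C → syllable 4 (observed: 1).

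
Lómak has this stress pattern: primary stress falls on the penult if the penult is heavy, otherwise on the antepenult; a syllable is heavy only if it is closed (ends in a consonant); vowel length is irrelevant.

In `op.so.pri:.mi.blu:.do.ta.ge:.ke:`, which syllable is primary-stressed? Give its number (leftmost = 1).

Weights: 7 ta L, 8 ge: L, 9 ke: L.
The penult (syllable 8, ge:) is light, so stress falls on the antepenult (syllable 7, ta).
Primary stress: syllable 7 → op.so.pri:.mi.blu:.do.ˈta.ge:.ke:.

7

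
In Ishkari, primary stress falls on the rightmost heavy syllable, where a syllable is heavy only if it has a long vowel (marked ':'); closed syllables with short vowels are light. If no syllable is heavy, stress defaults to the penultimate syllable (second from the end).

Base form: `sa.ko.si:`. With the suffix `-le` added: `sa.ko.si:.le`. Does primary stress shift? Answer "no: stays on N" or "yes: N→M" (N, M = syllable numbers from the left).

Base `sa.ko.si:` (3 syllables):
  Weights: 1 sa L, 2 ko L, 3 si: H.
  Heavy syllables in the domain: 3. The rightmost is syllable 3 (si:).
  → primary stress on syllable 3.
Suffixed `sa.ko.si:.le` (4 syllables):
  Weights: 1 sa L, 2 ko L, 3 si: H, 4 le L.
  Heavy syllables in the domain: 3. The rightmost is syllable 3 (si:).
  → primary stress on syllable 3.

no: stays on 3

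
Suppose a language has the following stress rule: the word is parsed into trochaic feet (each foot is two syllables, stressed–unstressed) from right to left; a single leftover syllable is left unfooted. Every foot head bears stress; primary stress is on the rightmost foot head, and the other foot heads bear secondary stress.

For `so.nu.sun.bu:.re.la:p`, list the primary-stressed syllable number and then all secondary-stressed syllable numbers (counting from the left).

Parse right to left into trochaic (ˈσσ) feet: (ˈso.nu) (ˈsun.bu:) (ˈre.la:p).
Foot heads (stressed positions): 1, 3, 5.
End Rule Rightmost: primary stress on the rightmost head = syllable 5.
Secondary stress on 1, 3: ˌso.nu.ˌsun.bu:.ˈre.la:p.

primary 5, secondary 1, 3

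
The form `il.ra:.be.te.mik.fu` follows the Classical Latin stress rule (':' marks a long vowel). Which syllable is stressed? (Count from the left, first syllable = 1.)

5

Classical Latin: stress the penult if heavy (long vowel or closed), else the antepenult.
Weights: 4 te L, 5 mik H, 6 fu L.
The penult (syllable 5, mik) is heavy, so it takes stress.
Stress on syllable 5: il.ra:.be.te.ˈmik.fu.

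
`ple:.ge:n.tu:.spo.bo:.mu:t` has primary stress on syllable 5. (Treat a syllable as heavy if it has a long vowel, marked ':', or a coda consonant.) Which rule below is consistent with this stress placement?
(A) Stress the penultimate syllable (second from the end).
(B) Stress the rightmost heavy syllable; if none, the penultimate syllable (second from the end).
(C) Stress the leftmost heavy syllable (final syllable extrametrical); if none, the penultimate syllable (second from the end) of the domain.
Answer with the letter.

Rule A → syllable 5 ✓.
Rule B → syllable 6 (observed: 5).
Rule C → syllable 1 (observed: 5).

A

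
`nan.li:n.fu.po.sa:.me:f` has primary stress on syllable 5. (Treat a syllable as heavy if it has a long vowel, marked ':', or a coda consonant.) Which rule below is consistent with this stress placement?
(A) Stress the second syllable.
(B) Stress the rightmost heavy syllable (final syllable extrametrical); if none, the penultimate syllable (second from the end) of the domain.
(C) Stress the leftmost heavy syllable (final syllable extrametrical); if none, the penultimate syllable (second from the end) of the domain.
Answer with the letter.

B

Rule A → syllable 2 (observed: 5).
Rule B → syllable 5 ✓.
Rule C → syllable 1 (observed: 5).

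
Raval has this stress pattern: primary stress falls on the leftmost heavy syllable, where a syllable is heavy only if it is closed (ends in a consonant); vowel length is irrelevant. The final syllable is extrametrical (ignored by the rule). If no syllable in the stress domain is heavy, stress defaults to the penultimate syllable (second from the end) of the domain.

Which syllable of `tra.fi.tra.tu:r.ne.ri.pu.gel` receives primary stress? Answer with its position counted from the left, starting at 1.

4

The final syllable (8, gel) is extrametrical; the stress domain is syllables 1–7.
Weights: 1 tra L, 2 fi L, 3 tra L, 4 tu:r H, 5 ne L, 6 ri L, 7 pu L.
Heavy syllables in the domain: 4. The leftmost is syllable 4 (tu:r).
Primary stress: syllable 4 → tra.fi.tra.ˈtu:r.ne.ri.pu.gel.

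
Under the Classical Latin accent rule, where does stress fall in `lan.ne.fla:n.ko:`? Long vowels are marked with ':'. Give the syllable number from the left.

3

Classical Latin: stress the penult if heavy (long vowel or closed), else the antepenult.
Weights: 2 ne L, 3 fla:n H, 4 ko: H.
The penult (syllable 3, fla:n) is heavy, so it takes stress.
Stress on syllable 3: lan.ne.ˈfla:n.ko:.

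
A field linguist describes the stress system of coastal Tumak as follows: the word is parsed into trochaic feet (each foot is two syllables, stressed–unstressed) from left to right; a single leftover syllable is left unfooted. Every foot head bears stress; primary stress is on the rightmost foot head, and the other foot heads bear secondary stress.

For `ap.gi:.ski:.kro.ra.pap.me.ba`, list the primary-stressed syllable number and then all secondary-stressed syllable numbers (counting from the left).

primary 7, secondary 1, 3, 5

Parse left to right into trochaic (ˈσσ) feet: (ˈap.gi:) (ˈski:.kro) (ˈra.pap) (ˈme.ba).
Foot heads (stressed positions): 1, 3, 5, 7.
End Rule Rightmost: primary stress on the rightmost head = syllable 7.
Secondary stress on 1, 3, 5: ˌap.gi:.ˌski:.kro.ˌra.pap.ˈme.ba.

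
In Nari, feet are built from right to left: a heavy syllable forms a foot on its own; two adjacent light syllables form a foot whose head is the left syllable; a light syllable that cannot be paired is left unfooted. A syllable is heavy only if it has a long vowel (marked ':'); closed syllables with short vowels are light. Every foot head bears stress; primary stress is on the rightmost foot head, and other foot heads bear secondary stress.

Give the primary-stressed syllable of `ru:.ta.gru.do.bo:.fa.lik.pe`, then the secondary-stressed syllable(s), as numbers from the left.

primary 7, secondary 1, 3, 5

Weights: 1 ru: H, 2 ta L, 3 gru L, 4 do L, 5 bo: H, 6 fa L, 7 lik L, 8 pe L.
Parse right to left (heavy = foot alone; LL = one foot; stranded L unfooted): (ˈru:) ta (ˈgru.do) (ˈbo:) fa (ˈlik.pe).
Foot heads: 1, 3, 5, 7.
Primary stress on the rightmost head = syllable 7.
Secondary stress on 1, 3, 5: ˌru:.ta.ˌgru.do.ˌbo:.fa.ˈlik.pe.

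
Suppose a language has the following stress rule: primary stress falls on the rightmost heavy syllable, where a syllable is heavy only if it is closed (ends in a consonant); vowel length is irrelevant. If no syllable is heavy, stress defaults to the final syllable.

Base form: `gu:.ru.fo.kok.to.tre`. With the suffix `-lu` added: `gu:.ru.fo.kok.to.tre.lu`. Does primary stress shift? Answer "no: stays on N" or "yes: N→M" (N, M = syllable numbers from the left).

no: stays on 4

Base `gu:.ru.fo.kok.to.tre` (6 syllables):
  Weights: 1 gu: L, 2 ru L, 3 fo L, 4 kok H, 5 to L, 6 tre L.
  Heavy syllables in the domain: 4. The rightmost is syllable 4 (kok).
  → primary stress on syllable 4.
Suffixed `gu:.ru.fo.kok.to.tre.lu` (7 syllables):
  Weights: 1 gu: L, 2 ru L, 3 fo L, 4 kok H, 5 to L, 6 tre L, 7 lu L.
  Heavy syllables in the domain: 4. The rightmost is syllable 4 (kok).
  → primary stress on syllable 4.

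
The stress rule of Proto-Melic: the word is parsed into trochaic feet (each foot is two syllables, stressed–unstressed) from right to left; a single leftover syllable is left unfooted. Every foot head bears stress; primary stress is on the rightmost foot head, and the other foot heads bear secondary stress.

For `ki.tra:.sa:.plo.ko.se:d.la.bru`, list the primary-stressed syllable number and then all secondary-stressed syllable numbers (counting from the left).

primary 7, secondary 1, 3, 5

Parse right to left into trochaic (ˈσσ) feet: (ˈki.tra:) (ˈsa:.plo) (ˈko.se:d) (ˈla.bru).
Foot heads (stressed positions): 1, 3, 5, 7.
End Rule Rightmost: primary stress on the rightmost head = syllable 7.
Secondary stress on 1, 3, 5: ˌki.tra:.ˌsa:.plo.ˌko.se:d.ˈla.bru.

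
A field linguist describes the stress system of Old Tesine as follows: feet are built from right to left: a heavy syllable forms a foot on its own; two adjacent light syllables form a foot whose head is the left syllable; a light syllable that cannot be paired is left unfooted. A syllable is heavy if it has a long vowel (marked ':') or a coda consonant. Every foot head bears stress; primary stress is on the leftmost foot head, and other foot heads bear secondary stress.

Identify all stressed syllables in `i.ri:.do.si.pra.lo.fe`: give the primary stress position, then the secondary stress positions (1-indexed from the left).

primary 2, secondary 4, 6

Weights: 1 i L, 2 ri: H, 3 do L, 4 si L, 5 pra L, 6 lo L, 7 fe L.
Parse right to left (heavy = foot alone; LL = one foot; stranded L unfooted): i (ˈri:) do (ˈsi.pra) (ˈlo.fe).
Foot heads: 2, 4, 6.
Primary stress on the leftmost head = syllable 2.
Secondary stress on 4, 6: i.ˈri:.do.ˌsi.pra.ˌlo.fe.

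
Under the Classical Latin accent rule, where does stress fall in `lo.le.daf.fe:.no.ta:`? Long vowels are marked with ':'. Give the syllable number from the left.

Classical Latin: stress the penult if heavy (long vowel or closed), else the antepenult.
Weights: 4 fe: H, 5 no L, 6 ta: H.
The penult (syllable 5, no) is light, so stress falls on the antepenult (syllable 4, fe:).
Stress on syllable 4: lo.le.daf.ˈfe:.no.ta:.

4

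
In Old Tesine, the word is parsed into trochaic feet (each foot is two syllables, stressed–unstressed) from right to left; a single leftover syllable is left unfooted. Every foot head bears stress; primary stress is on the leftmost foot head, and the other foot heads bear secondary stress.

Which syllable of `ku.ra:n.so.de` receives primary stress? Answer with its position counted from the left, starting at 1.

1

Parse right to left into trochaic (ˈσσ) feet: (ˈku.ra:n) (ˈso.de).
Foot heads (stressed positions): 1, 3.
End Rule Leftmost: primary stress on the leftmost head = syllable 1.
Primary stress: syllable 1 → ˈku.ra:n.so.de.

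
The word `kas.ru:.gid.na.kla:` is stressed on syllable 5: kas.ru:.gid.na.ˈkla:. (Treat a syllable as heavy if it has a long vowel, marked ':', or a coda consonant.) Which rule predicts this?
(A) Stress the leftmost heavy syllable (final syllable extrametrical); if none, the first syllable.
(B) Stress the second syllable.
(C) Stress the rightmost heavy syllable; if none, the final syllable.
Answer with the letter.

C

Rule A → syllable 1 (observed: 5).
Rule B → syllable 2 (observed: 5).
Rule C → syllable 5 ✓.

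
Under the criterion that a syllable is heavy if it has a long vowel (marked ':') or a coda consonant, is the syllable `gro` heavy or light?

light

`gro`: short vowel, open (no coda). Short vowel, open → light.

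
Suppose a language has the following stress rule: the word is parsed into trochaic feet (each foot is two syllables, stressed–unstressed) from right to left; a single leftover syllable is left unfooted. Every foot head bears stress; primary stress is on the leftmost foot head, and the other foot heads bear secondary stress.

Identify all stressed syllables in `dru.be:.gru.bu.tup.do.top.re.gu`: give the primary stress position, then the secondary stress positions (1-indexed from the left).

Parse right to left into trochaic (ˈσσ) feet: dru (ˈbe:.gru) (ˈbu.tup) (ˈdo.top) (ˈre.gu). Syllable 1 is left unfooted.
Foot heads (stressed positions): 2, 4, 6, 8.
End Rule Leftmost: primary stress on the leftmost head = syllable 2.
Secondary stress on 4, 6, 8: dru.ˈbe:.gru.ˌbu.tup.ˌdo.top.ˌre.gu.

primary 2, secondary 4, 6, 8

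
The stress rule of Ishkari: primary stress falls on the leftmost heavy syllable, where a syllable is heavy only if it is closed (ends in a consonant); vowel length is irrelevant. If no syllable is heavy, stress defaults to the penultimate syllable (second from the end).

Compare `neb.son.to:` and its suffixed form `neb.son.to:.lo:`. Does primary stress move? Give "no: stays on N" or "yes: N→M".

Base `neb.son.to:` (3 syllables):
  Weights: 1 neb H, 2 son H, 3 to: L.
  Heavy syllables in the domain: 1, 2. The leftmost is syllable 1 (neb).
  → primary stress on syllable 1.
Suffixed `neb.son.to:.lo:` (4 syllables):
  Weights: 1 neb H, 2 son H, 3 to: L, 4 lo: L.
  Heavy syllables in the domain: 1, 2. The leftmost is syllable 1 (neb).
  → primary stress on syllable 1.

no: stays on 1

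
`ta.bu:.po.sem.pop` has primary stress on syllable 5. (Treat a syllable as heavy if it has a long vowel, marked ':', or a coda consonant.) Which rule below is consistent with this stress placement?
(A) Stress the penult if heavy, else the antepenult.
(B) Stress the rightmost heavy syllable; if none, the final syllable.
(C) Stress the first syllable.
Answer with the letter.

Rule A → syllable 4 (observed: 5).
Rule B → syllable 5 ✓.
Rule C → syllable 1 (observed: 5).

B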